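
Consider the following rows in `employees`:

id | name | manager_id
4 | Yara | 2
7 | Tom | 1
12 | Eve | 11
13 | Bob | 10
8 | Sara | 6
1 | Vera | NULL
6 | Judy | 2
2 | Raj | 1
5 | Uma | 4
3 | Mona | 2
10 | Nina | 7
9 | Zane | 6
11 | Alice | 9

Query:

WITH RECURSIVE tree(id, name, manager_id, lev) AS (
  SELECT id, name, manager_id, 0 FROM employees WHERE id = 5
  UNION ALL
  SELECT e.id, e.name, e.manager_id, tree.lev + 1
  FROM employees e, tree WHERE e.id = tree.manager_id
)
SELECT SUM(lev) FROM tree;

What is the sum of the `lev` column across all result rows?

Base: id=5 (Uma), manager_id=4, lev 0.
Iteration 1: join on id=4 -> Yara (id 4, manager_id=2, lev 1).
Iteration 2: join on id=2 -> Raj (id 2, manager_id=1, lev 2).
Iteration 3: join on id=1 -> Vera (id 1, manager_id=NULL, lev 3).
Iteration 4: manager_id is NULL; no match; recursion stops.
SUM(lev) = 0 + 1 + 2 + 3 = 6.

6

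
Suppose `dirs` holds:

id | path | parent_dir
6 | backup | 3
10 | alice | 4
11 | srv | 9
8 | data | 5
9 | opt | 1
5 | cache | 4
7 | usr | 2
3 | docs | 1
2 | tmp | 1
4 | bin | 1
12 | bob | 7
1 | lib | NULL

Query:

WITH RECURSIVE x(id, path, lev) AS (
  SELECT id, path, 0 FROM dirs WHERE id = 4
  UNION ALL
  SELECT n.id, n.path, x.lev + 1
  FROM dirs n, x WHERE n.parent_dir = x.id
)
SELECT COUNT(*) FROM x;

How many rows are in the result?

Base: id=4 (bin) at lev 0.
Iteration 1: rows with parent_dir in {4} -> cache (id 5, lev 1), alice (id 10, lev 1).
Iteration 2: rows with parent_dir in {5,10} -> data (id 8, lev 2).
Iteration 3: no rows with parent_dir in {8}; recursion stops.
Total rows emitted: 4.

4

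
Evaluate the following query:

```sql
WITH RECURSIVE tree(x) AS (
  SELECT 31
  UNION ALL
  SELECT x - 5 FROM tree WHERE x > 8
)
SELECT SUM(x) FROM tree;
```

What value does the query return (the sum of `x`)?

111

Base: x=31.
Iteration 1: 31 > 8 holds -> x = 31 - 5 = 26.
Iteration 2: 26 > 8 holds -> x = 26 - 5 = 21.
Iteration 3: 21 > 8 holds -> x = 21 - 5 = 16.
Iteration 4: 16 > 8 holds -> x = 16 - 5 = 11.
Iteration 5: 11 > 8 holds -> x = 11 - 5 = 6.
Iteration 6: 6 > 8 fails; recursion stops.
SUM(x) = 31 + 26 + 21 + 16 + 11 + 6 = 111.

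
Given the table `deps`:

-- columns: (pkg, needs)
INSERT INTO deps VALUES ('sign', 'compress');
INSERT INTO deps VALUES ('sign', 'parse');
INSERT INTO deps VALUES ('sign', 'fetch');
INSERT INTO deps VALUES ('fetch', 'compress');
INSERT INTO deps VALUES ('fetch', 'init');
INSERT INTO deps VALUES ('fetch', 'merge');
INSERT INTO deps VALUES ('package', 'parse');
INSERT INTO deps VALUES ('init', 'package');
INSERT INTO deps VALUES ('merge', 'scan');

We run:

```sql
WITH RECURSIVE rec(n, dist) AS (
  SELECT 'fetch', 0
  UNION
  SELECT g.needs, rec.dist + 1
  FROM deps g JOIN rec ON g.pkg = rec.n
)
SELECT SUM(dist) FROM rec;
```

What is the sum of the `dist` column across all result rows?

10

Base: (fetch, dist=0).
Iteration 1: edges from {fetch} -> (compress, dist=1), (init, dist=1), (merge, dist=1).
Iteration 2: edges from {compress,init,merge} -> (package, dist=2), (scan, dist=2).
Iteration 3: edges from {package,scan} -> (parse, dist=3).
Iteration 4: no outgoing edges from {parse}; recursion stops.
SUM(dist) = 0 + 1 + 1 + 1 + 2 + 2 + 3 = 10.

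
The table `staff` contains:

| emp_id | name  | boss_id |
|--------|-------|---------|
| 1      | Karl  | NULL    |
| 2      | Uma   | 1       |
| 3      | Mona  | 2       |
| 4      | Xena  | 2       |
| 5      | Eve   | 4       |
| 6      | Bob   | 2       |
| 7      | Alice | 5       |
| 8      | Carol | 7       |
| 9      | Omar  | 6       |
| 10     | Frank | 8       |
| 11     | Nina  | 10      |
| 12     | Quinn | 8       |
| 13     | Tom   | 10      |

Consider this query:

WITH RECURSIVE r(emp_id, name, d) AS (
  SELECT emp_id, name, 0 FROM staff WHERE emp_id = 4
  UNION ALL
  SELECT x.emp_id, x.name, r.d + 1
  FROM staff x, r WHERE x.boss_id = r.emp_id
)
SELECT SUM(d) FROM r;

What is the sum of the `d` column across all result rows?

Base: emp_id=4 (Xena) at d 0.
Iteration 1: rows with boss_id in {4} -> Eve (id 5, d 1).
Iteration 2: rows with boss_id in {5} -> Alice (id 7, d 2).
Iteration 3: rows with boss_id in {7} -> Carol (id 8, d 3).
Iteration 4: rows with boss_id in {8} -> Frank (id 10, d 4), Quinn (id 12, d 4).
Iteration 5: rows with boss_id in {10,12} -> Nina (id 11, d 5), Tom (id 13, d 5).
Iteration 6: no rows with boss_id in {11,13}; recursion stops.
SUM(d) = 0 + 1 + 2 + 3 + 4 + 4 + 5 + 5 = 24.

24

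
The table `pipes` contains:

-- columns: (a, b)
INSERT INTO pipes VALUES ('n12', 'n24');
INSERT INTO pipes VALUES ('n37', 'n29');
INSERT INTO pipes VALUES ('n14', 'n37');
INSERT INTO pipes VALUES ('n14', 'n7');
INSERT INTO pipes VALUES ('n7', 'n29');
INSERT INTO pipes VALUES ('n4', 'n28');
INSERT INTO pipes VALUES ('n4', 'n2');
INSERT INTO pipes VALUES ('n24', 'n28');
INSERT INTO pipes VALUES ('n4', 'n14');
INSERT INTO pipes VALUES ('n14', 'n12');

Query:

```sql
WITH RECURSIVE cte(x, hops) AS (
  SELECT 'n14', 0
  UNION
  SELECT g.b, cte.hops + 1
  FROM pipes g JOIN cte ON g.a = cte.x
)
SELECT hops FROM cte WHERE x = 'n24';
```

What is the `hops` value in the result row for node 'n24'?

Base: (n14, hops=0).
Iteration 1: edges from {n14} -> (n12, hops=1), (n37, hops=1), (n7, hops=1).
Iteration 2: edges from {n12,n37,n7} -> (n24, hops=2), (n29, hops=2). [UNION drops 1 duplicate row(s)]
Iteration 3: edges from {n24,n29} -> (n28, hops=3).
Iteration 4: no outgoing edges from {n28}; recursion stops.

2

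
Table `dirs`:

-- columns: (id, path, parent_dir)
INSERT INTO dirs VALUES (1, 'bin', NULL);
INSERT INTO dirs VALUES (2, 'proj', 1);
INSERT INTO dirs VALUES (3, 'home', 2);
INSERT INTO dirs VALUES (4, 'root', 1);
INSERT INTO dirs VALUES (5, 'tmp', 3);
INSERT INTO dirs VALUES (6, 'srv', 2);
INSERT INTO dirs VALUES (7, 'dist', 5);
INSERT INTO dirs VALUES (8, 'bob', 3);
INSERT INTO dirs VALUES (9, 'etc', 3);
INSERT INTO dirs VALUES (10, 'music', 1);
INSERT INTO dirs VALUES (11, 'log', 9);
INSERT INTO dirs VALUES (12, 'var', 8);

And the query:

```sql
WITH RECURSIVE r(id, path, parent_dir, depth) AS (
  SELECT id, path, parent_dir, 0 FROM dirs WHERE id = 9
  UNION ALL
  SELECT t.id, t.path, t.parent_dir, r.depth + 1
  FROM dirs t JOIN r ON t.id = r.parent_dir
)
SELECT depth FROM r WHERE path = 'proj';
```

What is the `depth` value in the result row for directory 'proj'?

Base: id=9 (etc), parent_dir=3, depth 0.
Iteration 1: join on id=3 -> home (id 3, parent_dir=2, depth 1).
Iteration 2: join on id=2 -> proj (id 2, parent_dir=1, depth 2).
Iteration 3: join on id=1 -> bin (id 1, parent_dir=NULL, depth 3).
Iteration 4: parent_dir is NULL; no match; recursion stops.

2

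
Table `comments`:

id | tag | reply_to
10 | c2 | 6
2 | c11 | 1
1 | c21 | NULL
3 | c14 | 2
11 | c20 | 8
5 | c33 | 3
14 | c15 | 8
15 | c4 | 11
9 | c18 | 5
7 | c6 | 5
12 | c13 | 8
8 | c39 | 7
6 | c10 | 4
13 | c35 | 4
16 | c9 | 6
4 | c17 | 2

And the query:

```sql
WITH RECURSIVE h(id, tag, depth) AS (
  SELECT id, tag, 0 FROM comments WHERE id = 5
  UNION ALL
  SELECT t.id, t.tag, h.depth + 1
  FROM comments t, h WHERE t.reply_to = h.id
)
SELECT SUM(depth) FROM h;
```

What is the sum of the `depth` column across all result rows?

17

Base: id=5 (c33) at depth 0.
Iteration 1: rows with reply_to in {5} -> c6 (id 7, depth 1), c18 (id 9, depth 1).
Iteration 2: rows with reply_to in {7,9} -> c39 (id 8, depth 2).
Iteration 3: rows with reply_to in {8} -> c20 (id 11, depth 3), c13 (id 12, depth 3), c15 (id 14, depth 3).
Iteration 4: rows with reply_to in {11,12,14} -> c4 (id 15, depth 4).
Iteration 5: no rows with reply_to in {15}; recursion stops.
SUM(depth) = 0 + 1 + 1 + 2 + 3 + 3 + 3 + 4 = 17.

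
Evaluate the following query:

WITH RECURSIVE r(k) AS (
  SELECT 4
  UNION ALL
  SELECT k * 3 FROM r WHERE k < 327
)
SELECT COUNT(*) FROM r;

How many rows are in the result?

6

Base: k=4.
Iteration 1: 4 < 327 holds -> k = 4 * 3 = 12.
Iteration 2: 12 < 327 holds -> k = 12 * 3 = 36.
Iteration 3: 36 < 327 holds -> k = 36 * 3 = 108.
Iteration 4: 108 < 327 holds -> k = 108 * 3 = 324.
Iteration 5: 324 < 327 holds -> k = 324 * 3 = 972.
Iteration 6: 972 < 327 fails; recursion stops.
Total rows emitted: 6.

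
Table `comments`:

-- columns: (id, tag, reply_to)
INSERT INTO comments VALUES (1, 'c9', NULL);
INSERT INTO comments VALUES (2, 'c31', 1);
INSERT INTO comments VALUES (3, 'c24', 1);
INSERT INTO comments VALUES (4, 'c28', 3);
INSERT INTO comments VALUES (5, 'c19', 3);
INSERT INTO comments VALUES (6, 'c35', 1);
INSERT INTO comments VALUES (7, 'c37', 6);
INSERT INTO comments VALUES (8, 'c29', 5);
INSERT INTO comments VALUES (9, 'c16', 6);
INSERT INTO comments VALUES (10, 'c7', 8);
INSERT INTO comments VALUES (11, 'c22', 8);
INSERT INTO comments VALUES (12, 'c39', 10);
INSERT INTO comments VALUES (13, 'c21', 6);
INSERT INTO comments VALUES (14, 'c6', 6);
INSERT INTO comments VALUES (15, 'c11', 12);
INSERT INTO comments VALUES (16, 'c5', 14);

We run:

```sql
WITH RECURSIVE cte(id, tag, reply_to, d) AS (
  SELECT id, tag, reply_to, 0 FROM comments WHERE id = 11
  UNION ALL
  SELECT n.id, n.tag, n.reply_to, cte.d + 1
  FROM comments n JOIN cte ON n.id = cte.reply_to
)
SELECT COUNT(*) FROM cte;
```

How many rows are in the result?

5

Base: id=11 (c22), reply_to=8, d 0.
Iteration 1: join on id=8 -> c29 (id 8, reply_to=5, d 1).
Iteration 2: join on id=5 -> c19 (id 5, reply_to=3, d 2).
Iteration 3: join on id=3 -> c24 (id 3, reply_to=1, d 3).
Iteration 4: join on id=1 -> c9 (id 1, reply_to=NULL, d 4).
Iteration 5: reply_to is NULL; no match; recursion stops.
Total rows emitted: 5.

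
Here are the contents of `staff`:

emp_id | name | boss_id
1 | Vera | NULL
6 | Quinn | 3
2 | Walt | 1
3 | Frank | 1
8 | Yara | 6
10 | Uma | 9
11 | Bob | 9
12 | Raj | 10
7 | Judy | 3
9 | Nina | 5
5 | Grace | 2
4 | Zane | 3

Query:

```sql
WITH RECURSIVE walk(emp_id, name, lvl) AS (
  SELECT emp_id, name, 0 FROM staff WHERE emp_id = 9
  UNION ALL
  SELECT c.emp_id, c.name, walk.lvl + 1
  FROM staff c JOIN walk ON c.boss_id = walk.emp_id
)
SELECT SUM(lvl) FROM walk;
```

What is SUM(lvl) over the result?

4

Base: emp_id=9 (Nina) at lvl 0.
Iteration 1: rows with boss_id in {9} -> Uma (id 10, lvl 1), Bob (id 11, lvl 1).
Iteration 2: rows with boss_id in {10,11} -> Raj (id 12, lvl 2).
Iteration 3: no rows with boss_id in {12}; recursion stops.
SUM(lvl) = 0 + 1 + 1 + 2 = 4.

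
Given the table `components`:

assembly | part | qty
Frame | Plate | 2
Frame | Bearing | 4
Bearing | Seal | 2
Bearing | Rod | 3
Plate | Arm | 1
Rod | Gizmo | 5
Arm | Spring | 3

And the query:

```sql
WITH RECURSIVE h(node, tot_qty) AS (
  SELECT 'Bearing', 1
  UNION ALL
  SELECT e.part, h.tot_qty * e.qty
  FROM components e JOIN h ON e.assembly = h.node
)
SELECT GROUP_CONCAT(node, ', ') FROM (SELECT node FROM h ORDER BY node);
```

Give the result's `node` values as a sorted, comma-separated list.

Base: (Bearing, tot_qty=1).
Iteration 1: components of {Bearing} -> Rod = 1*3 = 3, Seal = 1*2 = 2.
Iteration 2: components of {Rod,Seal} -> Gizmo = 3*5 = 15.
Iteration 3: no further components; recursion stops.

Bearing, Gizmo, Rod, Seal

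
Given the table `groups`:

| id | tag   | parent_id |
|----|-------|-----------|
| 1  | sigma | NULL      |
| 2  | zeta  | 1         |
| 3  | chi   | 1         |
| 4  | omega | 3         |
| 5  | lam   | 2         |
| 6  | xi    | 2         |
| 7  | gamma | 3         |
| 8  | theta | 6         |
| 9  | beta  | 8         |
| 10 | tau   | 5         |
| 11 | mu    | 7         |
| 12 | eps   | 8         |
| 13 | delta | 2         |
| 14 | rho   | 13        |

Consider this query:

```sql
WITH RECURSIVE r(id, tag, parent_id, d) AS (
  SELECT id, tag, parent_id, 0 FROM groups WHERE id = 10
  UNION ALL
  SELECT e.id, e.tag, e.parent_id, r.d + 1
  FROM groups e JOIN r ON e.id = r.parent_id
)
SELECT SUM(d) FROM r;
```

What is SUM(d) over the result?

6

Base: id=10 (tau), parent_id=5, d 0.
Iteration 1: join on id=5 -> lam (id 5, parent_id=2, d 1).
Iteration 2: join on id=2 -> zeta (id 2, parent_id=1, d 2).
Iteration 3: join on id=1 -> sigma (id 1, parent_id=NULL, d 3).
Iteration 4: parent_id is NULL; no match; recursion stops.
SUM(d) = 0 + 1 + 2 + 3 = 6.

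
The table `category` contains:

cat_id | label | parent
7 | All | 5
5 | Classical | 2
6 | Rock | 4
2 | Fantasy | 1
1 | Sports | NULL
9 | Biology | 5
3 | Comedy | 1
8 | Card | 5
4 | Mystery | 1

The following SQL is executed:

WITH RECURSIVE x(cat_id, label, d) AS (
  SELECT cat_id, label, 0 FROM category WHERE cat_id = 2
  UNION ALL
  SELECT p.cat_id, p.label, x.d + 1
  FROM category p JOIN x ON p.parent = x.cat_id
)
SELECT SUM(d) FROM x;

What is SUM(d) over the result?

Base: cat_id=2 (Fantasy) at d 0.
Iteration 1: rows with parent in {2} -> Classical (id 5, d 1).
Iteration 2: rows with parent in {5} -> All (id 7, d 2), Card (id 8, d 2), Biology (id 9, d 2).
Iteration 3: no rows with parent in {7,8,9}; recursion stops.
SUM(d) = 0 + 1 + 2 + 2 + 2 = 7.

7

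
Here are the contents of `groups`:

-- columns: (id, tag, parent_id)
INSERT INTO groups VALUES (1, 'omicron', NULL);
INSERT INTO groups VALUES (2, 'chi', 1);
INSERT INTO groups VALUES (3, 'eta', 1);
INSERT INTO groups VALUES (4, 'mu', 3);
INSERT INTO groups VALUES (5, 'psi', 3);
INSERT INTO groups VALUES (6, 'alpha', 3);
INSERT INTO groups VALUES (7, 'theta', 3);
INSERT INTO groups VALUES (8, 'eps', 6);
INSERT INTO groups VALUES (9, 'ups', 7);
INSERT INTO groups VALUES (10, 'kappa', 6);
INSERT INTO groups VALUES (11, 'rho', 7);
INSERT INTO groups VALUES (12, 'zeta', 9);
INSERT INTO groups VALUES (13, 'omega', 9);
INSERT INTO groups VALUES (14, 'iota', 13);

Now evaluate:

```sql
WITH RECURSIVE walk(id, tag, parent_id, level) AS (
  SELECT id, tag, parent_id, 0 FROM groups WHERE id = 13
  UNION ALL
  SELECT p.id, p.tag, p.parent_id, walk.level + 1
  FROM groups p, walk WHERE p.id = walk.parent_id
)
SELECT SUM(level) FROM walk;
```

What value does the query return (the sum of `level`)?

Base: id=13 (omega), parent_id=9, level 0.
Iteration 1: join on id=9 -> ups (id 9, parent_id=7, level 1).
Iteration 2: join on id=7 -> theta (id 7, parent_id=3, level 2).
Iteration 3: join on id=3 -> eta (id 3, parent_id=1, level 3).
Iteration 4: join on id=1 -> omicron (id 1, parent_id=NULL, level 4).
Iteration 5: parent_id is NULL; no match; recursion stops.
SUM(level) = 0 + 1 + 2 + 3 + 4 = 10.

10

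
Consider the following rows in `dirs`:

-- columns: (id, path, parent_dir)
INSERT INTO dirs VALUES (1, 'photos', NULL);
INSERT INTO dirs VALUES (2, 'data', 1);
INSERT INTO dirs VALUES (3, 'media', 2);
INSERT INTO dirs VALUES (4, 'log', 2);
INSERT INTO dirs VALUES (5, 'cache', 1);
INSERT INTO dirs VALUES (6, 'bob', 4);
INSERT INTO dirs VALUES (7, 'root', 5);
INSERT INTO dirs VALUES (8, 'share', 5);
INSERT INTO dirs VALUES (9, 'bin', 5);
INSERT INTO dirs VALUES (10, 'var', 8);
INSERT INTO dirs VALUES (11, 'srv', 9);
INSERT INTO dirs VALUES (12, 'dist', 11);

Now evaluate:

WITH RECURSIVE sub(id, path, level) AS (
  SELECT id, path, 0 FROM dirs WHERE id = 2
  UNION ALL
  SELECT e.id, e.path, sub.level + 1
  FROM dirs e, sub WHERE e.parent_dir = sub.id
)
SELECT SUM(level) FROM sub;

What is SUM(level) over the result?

4

Base: id=2 (data) at level 0.
Iteration 1: rows with parent_dir in {2} -> media (id 3, level 1), log (id 4, level 1).
Iteration 2: rows with parent_dir in {3,4} -> bob (id 6, level 2).
Iteration 3: no rows with parent_dir in {6}; recursion stops.
SUM(level) = 0 + 1 + 1 + 2 = 4.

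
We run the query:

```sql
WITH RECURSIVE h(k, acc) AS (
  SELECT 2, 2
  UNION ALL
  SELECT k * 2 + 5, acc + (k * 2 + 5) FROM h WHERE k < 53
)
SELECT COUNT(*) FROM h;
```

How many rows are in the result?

5

Base: k=2, acc=2.
Iteration 1: 2 < 53 holds -> k = 2 * 2 + 5 = 9, acc = 2 + 9 = 11.
Iteration 2: 9 < 53 holds -> k = 9 * 2 + 5 = 23, acc = 11 + 23 = 34.
Iteration 3: 23 < 53 holds -> k = 23 * 2 + 5 = 51, acc = 34 + 51 = 85.
Iteration 4: 51 < 53 holds -> k = 51 * 2 + 5 = 107, acc = 85 + 107 = 192.
Iteration 5: 107 < 53 fails; recursion stops.
Total rows emitted: 5.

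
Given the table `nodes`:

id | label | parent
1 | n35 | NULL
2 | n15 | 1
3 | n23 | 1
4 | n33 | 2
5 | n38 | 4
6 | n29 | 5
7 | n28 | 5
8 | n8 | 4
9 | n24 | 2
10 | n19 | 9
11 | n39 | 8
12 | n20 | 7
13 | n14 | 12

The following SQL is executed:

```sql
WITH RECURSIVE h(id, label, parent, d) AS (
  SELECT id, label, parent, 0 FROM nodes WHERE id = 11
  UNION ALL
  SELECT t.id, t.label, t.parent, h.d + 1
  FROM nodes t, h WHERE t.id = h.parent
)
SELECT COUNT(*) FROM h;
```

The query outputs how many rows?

Base: id=11 (n39), parent=8, d 0.
Iteration 1: join on id=8 -> n8 (id 8, parent=4, d 1).
Iteration 2: join on id=4 -> n33 (id 4, parent=2, d 2).
Iteration 3: join on id=2 -> n15 (id 2, parent=1, d 3).
Iteration 4: join on id=1 -> n35 (id 1, parent=NULL, d 4).
Iteration 5: parent is NULL; no match; recursion stops.
Total rows emitted: 5.

5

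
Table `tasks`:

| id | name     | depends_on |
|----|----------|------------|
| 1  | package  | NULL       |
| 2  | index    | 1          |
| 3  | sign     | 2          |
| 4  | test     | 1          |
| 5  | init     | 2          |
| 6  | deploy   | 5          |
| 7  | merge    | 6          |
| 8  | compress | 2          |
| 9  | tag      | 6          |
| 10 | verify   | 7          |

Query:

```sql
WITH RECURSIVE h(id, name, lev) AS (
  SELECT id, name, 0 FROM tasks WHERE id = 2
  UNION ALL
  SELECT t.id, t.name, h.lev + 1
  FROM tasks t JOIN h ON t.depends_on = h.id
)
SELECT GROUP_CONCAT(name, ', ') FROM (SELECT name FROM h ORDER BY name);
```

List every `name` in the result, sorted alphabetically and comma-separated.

compress, deploy, index, init, merge, sign, tag, verify

Base: id=2 (index) at lev 0.
Iteration 1: rows with depends_on in {2} -> sign (id 3, lev 1), init (id 5, lev 1), compress (id 8, lev 1).
Iteration 2: rows with depends_on in {3,5,8} -> deploy (id 6, lev 2).
Iteration 3: rows with depends_on in {6} -> merge (id 7, lev 3), tag (id 9, lev 3).
Iteration 4: rows with depends_on in {7,9} -> verify (id 10, lev 4).
Iteration 5: no rows with depends_on in {10}; recursion stops.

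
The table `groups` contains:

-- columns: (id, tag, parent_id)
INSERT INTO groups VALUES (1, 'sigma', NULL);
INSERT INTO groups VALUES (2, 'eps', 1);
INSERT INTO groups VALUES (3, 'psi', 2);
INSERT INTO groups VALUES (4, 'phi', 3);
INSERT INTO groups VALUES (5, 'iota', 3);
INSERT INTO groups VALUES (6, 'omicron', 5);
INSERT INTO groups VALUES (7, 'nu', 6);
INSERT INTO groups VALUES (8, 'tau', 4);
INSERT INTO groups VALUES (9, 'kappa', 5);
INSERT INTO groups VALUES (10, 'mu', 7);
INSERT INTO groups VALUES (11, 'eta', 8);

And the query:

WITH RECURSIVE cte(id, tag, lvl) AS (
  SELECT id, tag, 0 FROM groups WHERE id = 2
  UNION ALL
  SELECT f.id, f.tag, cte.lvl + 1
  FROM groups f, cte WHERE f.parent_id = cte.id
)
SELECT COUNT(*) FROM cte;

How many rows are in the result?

10

Base: id=2 (eps) at lvl 0.
Iteration 1: rows with parent_id in {2} -> psi (id 3, lvl 1).
Iteration 2: rows with parent_id in {3} -> phi (id 4, lvl 2), iota (id 5, lvl 2).
Iteration 3: rows with parent_id in {4,5} -> omicron (id 6, lvl 3), tau (id 8, lvl 3), kappa (id 9, lvl 3).
Iteration 4: rows with parent_id in {6,8,9} -> nu (id 7, lvl 4), eta (id 11, lvl 4).
Iteration 5: rows with parent_id in {7,11} -> mu (id 10, lvl 5).
Iteration 6: no rows with parent_id in {10}; recursion stops.
Total rows emitted: 10.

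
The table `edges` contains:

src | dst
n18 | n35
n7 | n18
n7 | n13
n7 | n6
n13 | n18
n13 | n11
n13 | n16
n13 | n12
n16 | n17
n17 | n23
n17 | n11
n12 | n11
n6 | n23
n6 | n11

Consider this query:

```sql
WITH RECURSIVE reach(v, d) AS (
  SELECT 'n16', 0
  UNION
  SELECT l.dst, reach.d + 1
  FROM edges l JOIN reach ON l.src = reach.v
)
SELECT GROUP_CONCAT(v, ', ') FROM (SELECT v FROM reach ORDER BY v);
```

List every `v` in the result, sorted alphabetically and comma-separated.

Base: (n16, d=0).
Iteration 1: edges from {n16} -> (n17, d=1).
Iteration 2: edges from {n17} -> (n11, d=2), (n23, d=2).
Iteration 3: no outgoing edges from {n11,n23}; recursion stops.

n11, n16, n17, n23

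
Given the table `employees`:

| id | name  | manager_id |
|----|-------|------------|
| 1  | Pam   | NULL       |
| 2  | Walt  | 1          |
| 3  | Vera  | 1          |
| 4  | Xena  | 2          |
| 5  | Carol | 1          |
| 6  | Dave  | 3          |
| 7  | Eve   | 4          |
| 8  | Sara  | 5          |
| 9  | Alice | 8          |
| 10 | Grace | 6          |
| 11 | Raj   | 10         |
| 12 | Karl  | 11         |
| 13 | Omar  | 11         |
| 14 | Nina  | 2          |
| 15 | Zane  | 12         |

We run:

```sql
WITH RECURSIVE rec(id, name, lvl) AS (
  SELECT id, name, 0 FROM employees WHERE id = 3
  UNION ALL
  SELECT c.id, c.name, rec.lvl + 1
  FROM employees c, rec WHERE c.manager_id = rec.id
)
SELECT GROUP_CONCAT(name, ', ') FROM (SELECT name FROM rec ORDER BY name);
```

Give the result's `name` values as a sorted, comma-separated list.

Dave, Grace, Karl, Omar, Raj, Vera, Zane

Base: id=3 (Vera) at lvl 0.
Iteration 1: rows with manager_id in {3} -> Dave (id 6, lvl 1).
Iteration 2: rows with manager_id in {6} -> Grace (id 10, lvl 2).
Iteration 3: rows with manager_id in {10} -> Raj (id 11, lvl 3).
Iteration 4: rows with manager_id in {11} -> Karl (id 12, lvl 4), Omar (id 13, lvl 4).
Iteration 5: rows with manager_id in {12,13} -> Zane (id 15, lvl 5).
Iteration 6: no rows with manager_id in {15}; recursion stops.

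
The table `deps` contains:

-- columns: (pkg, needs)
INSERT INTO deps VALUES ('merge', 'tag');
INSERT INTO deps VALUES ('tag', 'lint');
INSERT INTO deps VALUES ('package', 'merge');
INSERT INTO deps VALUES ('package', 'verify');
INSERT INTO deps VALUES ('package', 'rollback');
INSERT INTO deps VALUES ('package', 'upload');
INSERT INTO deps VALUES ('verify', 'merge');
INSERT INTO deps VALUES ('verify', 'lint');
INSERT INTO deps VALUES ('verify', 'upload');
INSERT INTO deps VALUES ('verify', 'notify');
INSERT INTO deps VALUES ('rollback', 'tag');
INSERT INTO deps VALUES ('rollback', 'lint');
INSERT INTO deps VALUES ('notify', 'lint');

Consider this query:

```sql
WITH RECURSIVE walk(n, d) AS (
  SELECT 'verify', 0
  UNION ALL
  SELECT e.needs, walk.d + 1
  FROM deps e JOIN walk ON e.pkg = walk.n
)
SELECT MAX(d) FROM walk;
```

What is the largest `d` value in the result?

3

Base: (verify, d=0).
Iteration 1: edges from {verify} -> (lint, d=1), (merge, d=1), (notify, d=1), (upload, d=1).
Iteration 2: edges from {lint,merge,notify,upload} -> (lint, d=2), (tag, d=2).
Iteration 3: edges from {lint,tag} -> (lint, d=3).
Iteration 4: no outgoing edges from {lint}; recursion stops.
d values: 0, 1, 1, 1, 1, 2, 2, 3; the maximum is 3.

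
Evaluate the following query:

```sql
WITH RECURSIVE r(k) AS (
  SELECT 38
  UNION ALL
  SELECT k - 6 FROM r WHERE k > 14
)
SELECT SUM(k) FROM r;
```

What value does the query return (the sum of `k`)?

Base: k=38.
Iteration 1: 38 > 14 holds -> k = 38 - 6 = 32.
Iteration 2: 32 > 14 holds -> k = 32 - 6 = 26.
Iteration 3: 26 > 14 holds -> k = 26 - 6 = 20.
Iteration 4: 20 > 14 holds -> k = 20 - 6 = 14.
Iteration 5: 14 > 14 fails; recursion stops.
SUM(k) = 38 + 32 + 26 + 20 + 14 = 130.

130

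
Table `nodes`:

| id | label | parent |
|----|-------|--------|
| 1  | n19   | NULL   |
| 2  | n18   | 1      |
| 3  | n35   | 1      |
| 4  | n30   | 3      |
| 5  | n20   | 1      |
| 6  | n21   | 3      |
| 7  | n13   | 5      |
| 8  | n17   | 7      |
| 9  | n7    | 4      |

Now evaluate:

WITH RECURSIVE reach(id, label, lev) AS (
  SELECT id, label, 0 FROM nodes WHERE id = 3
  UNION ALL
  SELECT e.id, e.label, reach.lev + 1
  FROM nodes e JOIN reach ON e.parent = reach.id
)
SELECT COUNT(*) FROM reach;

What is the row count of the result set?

Base: id=3 (n35) at lev 0.
Iteration 1: rows with parent in {3} -> n30 (id 4, lev 1), n21 (id 6, lev 1).
Iteration 2: rows with parent in {4,6} -> n7 (id 9, lev 2).
Iteration 3: no rows with parent in {9}; recursion stops.
Total rows emitted: 4.

4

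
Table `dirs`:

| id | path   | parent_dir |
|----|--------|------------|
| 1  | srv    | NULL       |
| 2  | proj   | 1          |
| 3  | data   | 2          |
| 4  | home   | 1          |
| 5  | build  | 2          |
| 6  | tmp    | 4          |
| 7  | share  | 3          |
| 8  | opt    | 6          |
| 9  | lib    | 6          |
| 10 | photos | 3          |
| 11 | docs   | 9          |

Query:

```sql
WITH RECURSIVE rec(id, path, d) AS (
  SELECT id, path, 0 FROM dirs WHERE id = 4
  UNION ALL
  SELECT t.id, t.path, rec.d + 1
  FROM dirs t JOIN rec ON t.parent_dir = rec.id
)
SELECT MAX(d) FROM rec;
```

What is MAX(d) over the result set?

Base: id=4 (home) at d 0.
Iteration 1: rows with parent_dir in {4} -> tmp (id 6, d 1).
Iteration 2: rows with parent_dir in {6} -> opt (id 8, d 2), lib (id 9, d 2).
Iteration 3: rows with parent_dir in {8,9} -> docs (id 11, d 3).
Iteration 4: no rows with parent_dir in {11}; recursion stops.
d values: 0, 1, 2, 2, 3; the maximum is 3.

3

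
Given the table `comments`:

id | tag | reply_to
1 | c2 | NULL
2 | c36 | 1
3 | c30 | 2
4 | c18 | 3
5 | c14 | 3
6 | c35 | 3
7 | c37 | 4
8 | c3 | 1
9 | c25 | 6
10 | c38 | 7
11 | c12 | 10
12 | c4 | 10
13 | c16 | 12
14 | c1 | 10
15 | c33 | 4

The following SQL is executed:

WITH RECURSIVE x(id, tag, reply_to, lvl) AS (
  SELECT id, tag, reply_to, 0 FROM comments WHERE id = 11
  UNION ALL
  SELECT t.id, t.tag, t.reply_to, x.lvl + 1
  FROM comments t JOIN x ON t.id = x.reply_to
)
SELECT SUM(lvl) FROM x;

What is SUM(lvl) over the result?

Base: id=11 (c12), reply_to=10, lvl 0.
Iteration 1: join on id=10 -> c38 (id 10, reply_to=7, lvl 1).
Iteration 2: join on id=7 -> c37 (id 7, reply_to=4, lvl 2).
Iteration 3: join on id=4 -> c18 (id 4, reply_to=3, lvl 3).
Iteration 4: join on id=3 -> c30 (id 3, reply_to=2, lvl 4).
Iteration 5: join on id=2 -> c36 (id 2, reply_to=1, lvl 5).
Iteration 6: join on id=1 -> c2 (id 1, reply_to=NULL, lvl 6).
Iteration 7: reply_to is NULL; no match; recursion stops.
SUM(lvl) = 0 + 1 + 2 + 3 + 4 + 5 + 6 = 21.

21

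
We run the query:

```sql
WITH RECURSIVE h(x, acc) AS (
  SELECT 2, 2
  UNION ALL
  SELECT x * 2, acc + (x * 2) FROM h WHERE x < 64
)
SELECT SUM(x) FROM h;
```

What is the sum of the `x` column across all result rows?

126

Base: x=2, acc=2.
Iteration 1: 2 < 64 holds -> x = 2 * 2 = 4, acc = 2 + 4 = 6.
Iteration 2: 4 < 64 holds -> x = 4 * 2 = 8, acc = 6 + 8 = 14.
Iteration 3: 8 < 64 holds -> x = 8 * 2 = 16, acc = 14 + 16 = 30.
Iteration 4: 16 < 64 holds -> x = 16 * 2 = 32, acc = 30 + 32 = 62.
Iteration 5: 32 < 64 holds -> x = 32 * 2 = 64, acc = 62 + 64 = 126.
Iteration 6: 64 < 64 fails; recursion stops.
SUM(x) = 2 + 4 + 8 + 16 + 32 + 64 = 126.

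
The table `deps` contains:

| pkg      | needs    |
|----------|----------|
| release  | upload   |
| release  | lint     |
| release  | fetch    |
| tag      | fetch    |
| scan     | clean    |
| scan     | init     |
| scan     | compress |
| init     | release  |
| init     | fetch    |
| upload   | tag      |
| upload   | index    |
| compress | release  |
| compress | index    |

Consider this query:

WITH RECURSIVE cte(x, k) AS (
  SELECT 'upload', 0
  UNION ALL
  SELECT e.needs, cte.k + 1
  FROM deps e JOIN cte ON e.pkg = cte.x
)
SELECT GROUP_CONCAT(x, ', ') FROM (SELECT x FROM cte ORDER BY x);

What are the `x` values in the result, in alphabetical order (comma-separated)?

fetch, index, tag, upload

Base: (upload, k=0).
Iteration 1: edges from {upload} -> (index, k=1), (tag, k=1).
Iteration 2: edges from {index,tag} -> (fetch, k=2).
Iteration 3: no outgoing edges from {fetch}; recursion stops.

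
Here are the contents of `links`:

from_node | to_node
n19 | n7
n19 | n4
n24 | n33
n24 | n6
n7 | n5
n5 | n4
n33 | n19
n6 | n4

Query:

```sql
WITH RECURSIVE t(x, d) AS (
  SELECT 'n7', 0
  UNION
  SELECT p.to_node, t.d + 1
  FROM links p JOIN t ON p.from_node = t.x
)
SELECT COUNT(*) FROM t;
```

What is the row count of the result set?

3

Base: (n7, d=0).
Iteration 1: edges from {n7} -> (n5, d=1).
Iteration 2: edges from {n5} -> (n4, d=2).
Iteration 3: no outgoing edges from {n4}; recursion stops.
Total rows emitted: 3.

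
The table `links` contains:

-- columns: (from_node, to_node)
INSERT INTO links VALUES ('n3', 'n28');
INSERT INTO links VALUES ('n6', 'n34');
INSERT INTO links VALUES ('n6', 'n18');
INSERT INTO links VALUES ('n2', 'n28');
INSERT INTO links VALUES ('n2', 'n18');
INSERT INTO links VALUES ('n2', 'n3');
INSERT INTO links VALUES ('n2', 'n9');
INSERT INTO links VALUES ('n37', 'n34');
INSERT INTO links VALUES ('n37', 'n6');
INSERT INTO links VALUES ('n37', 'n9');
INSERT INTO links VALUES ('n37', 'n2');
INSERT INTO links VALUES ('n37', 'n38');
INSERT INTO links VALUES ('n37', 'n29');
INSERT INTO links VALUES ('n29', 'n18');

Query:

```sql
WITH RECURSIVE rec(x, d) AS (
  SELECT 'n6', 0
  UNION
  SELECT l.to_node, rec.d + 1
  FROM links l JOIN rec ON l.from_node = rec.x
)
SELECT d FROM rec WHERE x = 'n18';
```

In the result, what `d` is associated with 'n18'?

Base: (n6, d=0).
Iteration 1: edges from {n6} -> (n18, d=1), (n34, d=1).
Iteration 2: no outgoing edges from {n18,n34}; recursion stops.

1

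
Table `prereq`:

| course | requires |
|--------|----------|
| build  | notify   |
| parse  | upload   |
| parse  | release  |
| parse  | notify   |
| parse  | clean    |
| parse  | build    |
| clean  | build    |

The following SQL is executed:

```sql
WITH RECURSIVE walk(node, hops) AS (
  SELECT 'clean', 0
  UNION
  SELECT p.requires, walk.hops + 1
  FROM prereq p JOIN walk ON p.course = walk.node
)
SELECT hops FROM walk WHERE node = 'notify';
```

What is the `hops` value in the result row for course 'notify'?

2

Base: (clean, hops=0).
Iteration 1: edges from {clean} -> (build, hops=1).
Iteration 2: edges from {build} -> (notify, hops=2).
Iteration 3: no outgoing edges from {notify}; recursion stops.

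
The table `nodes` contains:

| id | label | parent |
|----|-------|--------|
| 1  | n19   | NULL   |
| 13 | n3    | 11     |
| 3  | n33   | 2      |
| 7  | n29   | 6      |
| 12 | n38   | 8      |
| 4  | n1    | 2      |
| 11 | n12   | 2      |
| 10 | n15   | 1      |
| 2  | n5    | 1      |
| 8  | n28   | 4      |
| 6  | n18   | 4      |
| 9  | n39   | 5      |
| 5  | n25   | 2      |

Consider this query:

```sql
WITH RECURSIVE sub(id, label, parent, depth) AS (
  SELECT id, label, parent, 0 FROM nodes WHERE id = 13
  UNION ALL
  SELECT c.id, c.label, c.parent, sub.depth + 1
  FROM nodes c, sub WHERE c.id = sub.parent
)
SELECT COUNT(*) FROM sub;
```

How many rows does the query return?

Base: id=13 (n3), parent=11, depth 0.
Iteration 1: join on id=11 -> n12 (id 11, parent=2, depth 1).
Iteration 2: join on id=2 -> n5 (id 2, parent=1, depth 2).
Iteration 3: join on id=1 -> n19 (id 1, parent=NULL, depth 3).
Iteration 4: parent is NULL; no match; recursion stops.
Total rows emitted: 4.

4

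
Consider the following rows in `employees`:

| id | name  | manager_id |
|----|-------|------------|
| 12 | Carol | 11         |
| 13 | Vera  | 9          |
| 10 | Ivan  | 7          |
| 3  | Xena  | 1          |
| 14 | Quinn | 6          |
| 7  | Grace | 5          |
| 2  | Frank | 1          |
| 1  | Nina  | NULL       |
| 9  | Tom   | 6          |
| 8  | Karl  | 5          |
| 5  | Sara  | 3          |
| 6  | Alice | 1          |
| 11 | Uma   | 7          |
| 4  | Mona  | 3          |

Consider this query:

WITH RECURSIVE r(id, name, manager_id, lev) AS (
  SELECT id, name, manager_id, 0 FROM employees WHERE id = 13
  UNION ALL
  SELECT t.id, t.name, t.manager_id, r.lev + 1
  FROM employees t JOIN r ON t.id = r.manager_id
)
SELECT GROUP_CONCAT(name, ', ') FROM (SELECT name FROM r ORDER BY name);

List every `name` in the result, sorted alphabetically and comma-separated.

Alice, Nina, Tom, Vera

Base: id=13 (Vera), manager_id=9, lev 0.
Iteration 1: join on id=9 -> Tom (id 9, manager_id=6, lev 1).
Iteration 2: join on id=6 -> Alice (id 6, manager_id=1, lev 2).
Iteration 3: join on id=1 -> Nina (id 1, manager_id=NULL, lev 3).
Iteration 4: manager_id is NULL; no match; recursion stops.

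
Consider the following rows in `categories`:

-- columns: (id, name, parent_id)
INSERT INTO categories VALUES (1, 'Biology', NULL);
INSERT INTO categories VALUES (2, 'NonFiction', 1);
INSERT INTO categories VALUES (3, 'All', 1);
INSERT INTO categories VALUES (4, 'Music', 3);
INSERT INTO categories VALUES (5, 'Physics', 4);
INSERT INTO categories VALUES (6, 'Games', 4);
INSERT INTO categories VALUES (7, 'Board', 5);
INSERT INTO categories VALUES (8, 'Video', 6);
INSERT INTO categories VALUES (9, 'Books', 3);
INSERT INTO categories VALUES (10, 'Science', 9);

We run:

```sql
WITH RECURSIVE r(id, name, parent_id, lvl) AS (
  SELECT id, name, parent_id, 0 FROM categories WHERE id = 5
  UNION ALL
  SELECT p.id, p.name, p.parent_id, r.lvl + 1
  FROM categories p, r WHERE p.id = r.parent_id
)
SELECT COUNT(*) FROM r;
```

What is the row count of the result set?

Base: id=5 (Physics), parent_id=4, lvl 0.
Iteration 1: join on id=4 -> Music (id 4, parent_id=3, lvl 1).
Iteration 2: join on id=3 -> All (id 3, parent_id=1, lvl 2).
Iteration 3: join on id=1 -> Biology (id 1, parent_id=NULL, lvl 3).
Iteration 4: parent_id is NULL; no match; recursion stops.
Total rows emitted: 4.

4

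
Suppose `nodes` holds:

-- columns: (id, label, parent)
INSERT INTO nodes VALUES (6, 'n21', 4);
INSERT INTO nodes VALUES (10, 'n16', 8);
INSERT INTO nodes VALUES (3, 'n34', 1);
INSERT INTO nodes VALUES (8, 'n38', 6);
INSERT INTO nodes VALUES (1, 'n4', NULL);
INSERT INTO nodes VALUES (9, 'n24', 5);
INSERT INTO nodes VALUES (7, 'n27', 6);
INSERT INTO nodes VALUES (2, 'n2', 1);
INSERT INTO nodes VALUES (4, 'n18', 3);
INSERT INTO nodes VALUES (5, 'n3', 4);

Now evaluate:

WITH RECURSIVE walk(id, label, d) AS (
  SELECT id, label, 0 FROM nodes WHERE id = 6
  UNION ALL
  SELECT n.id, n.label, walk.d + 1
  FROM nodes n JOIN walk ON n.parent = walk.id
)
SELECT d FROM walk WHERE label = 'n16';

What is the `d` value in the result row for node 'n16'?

Base: id=6 (n21) at d 0.
Iteration 1: rows with parent in {6} -> n27 (id 7, d 1), n38 (id 8, d 1).
Iteration 2: rows with parent in {7,8} -> n16 (id 10, d 2).
Iteration 3: no rows with parent in {10}; recursion stops.

2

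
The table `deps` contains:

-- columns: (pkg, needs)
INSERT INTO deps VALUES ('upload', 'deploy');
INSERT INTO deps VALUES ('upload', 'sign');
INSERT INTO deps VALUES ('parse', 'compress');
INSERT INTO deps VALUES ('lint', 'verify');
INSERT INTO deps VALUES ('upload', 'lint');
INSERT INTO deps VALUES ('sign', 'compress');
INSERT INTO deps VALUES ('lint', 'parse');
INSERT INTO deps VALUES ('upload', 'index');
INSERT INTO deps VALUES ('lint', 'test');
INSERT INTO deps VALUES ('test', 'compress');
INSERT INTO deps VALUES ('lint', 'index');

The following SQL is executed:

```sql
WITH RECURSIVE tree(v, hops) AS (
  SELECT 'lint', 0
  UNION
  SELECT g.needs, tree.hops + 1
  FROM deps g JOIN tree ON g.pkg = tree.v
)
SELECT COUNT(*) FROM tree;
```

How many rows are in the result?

Base: (lint, hops=0).
Iteration 1: edges from {lint} -> (index, hops=1), (parse, hops=1), (test, hops=1), (verify, hops=1).
Iteration 2: edges from {index,parse,test,verify} -> (compress, hops=2). [UNION drops 1 duplicate row(s)]
Iteration 3: no outgoing edges from {compress}; recursion stops.
Total rows emitted: 6.

6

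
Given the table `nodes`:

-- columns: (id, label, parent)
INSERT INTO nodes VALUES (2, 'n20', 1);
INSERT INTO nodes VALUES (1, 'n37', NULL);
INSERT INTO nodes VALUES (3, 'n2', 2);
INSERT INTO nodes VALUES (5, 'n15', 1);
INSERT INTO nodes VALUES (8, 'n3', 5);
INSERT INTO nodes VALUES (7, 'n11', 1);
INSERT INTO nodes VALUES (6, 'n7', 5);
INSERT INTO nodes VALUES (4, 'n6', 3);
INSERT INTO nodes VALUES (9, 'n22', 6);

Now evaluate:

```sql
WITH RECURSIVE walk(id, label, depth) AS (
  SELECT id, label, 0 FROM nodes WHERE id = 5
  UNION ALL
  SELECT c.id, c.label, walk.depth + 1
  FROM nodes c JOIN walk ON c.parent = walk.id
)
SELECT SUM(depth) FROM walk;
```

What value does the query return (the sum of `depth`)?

4

Base: id=5 (n15) at depth 0.
Iteration 1: rows with parent in {5} -> n7 (id 6, depth 1), n3 (id 8, depth 1).
Iteration 2: rows with parent in {6,8} -> n22 (id 9, depth 2).
Iteration 3: no rows with parent in {9}; recursion stops.
SUM(depth) = 0 + 1 + 1 + 2 = 4.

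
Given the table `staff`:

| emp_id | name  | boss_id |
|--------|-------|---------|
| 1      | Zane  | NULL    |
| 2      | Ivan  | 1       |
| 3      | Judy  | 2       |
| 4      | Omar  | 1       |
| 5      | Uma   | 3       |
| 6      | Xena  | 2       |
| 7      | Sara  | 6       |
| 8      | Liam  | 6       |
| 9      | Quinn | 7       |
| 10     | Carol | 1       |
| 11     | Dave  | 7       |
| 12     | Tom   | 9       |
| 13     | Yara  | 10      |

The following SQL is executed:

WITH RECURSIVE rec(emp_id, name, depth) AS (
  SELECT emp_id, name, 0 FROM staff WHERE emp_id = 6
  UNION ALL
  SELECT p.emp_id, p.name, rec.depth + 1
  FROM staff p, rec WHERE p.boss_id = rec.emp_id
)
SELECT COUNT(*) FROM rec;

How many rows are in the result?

Base: emp_id=6 (Xena) at depth 0.
Iteration 1: rows with boss_id in {6} -> Sara (id 7, depth 1), Liam (id 8, depth 1).
Iteration 2: rows with boss_id in {7,8} -> Quinn (id 9, depth 2), Dave (id 11, depth 2).
Iteration 3: rows with boss_id in {9,11} -> Tom (id 12, depth 3).
Iteration 4: no rows with boss_id in {12}; recursion stops.
Total rows emitted: 6.

6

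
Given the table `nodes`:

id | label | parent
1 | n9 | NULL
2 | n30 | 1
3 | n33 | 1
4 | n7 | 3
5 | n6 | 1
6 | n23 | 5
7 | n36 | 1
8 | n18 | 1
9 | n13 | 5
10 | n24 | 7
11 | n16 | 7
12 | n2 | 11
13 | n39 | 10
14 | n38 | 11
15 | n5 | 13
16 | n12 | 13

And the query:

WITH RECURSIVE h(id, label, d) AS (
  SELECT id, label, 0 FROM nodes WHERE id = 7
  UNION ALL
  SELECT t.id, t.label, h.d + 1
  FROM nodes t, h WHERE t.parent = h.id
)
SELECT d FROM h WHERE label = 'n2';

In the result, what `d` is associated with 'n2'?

2

Base: id=7 (n36) at d 0.
Iteration 1: rows with parent in {7} -> n24 (id 10, d 1), n16 (id 11, d 1).
Iteration 2: rows with parent in {10,11} -> n2 (id 12, d 2), n39 (id 13, d 2), n38 (id 14, d 2).
Iteration 3: rows with parent in {12,13,14} -> n5 (id 15, d 3), n12 (id 16, d 3).
Iteration 4: no rows with parent in {15,16}; recursion stops.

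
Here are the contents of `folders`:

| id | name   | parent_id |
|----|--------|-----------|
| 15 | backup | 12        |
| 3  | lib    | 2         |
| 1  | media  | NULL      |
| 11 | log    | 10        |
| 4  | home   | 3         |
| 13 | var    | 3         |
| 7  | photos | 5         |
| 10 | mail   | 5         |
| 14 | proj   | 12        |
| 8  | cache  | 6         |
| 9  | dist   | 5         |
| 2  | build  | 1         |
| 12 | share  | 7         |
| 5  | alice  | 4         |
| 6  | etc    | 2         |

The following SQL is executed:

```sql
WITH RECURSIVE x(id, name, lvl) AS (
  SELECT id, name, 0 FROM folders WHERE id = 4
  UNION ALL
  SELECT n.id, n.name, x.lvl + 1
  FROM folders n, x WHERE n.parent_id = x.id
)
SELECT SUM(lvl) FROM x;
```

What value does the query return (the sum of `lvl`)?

Base: id=4 (home) at lvl 0.
Iteration 1: rows with parent_id in {4} -> alice (id 5, lvl 1).
Iteration 2: rows with parent_id in {5} -> photos (id 7, lvl 2), dist (id 9, lvl 2), mail (id 10, lvl 2).
Iteration 3: rows with parent_id in {7,9,10} -> log (id 11, lvl 3), share (id 12, lvl 3).
Iteration 4: rows with parent_id in {11,12} -> proj (id 14, lvl 4), backup (id 15, lvl 4).
Iteration 5: no rows with parent_id in {14,15}; recursion stops.
SUM(lvl) = 0 + 1 + 2 + 2 + 2 + 3 + 3 + 4 + 4 = 21.

21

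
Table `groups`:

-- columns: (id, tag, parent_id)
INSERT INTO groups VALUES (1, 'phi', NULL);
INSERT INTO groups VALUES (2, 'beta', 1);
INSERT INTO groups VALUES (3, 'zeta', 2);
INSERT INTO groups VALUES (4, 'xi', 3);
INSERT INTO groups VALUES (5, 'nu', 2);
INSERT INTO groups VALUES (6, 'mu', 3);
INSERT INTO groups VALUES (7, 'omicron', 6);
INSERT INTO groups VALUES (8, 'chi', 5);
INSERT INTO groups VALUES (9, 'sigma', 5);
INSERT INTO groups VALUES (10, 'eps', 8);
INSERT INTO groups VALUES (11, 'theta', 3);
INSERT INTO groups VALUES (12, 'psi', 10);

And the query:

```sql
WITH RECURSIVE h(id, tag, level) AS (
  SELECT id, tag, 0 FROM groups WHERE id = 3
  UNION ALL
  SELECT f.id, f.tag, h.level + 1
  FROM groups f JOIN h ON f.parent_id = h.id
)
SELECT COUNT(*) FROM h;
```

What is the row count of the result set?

Base: id=3 (zeta) at level 0.
Iteration 1: rows with parent_id in {3} -> xi (id 4, level 1), mu (id 6, level 1), theta (id 11, level 1).
Iteration 2: rows with parent_id in {4,6,11} -> omicron (id 7, level 2).
Iteration 3: no rows with parent_id in {7}; recursion stops.
Total rows emitted: 5.

5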